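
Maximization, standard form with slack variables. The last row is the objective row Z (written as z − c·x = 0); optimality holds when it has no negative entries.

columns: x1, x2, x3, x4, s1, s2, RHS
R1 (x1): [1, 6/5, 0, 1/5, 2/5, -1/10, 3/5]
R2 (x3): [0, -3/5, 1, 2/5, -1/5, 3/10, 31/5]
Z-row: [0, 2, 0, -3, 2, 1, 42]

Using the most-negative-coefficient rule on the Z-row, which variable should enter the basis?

Negative Z-row entries: x4: -3.
The most negative is -3 in column x4, so x4 enters.

x4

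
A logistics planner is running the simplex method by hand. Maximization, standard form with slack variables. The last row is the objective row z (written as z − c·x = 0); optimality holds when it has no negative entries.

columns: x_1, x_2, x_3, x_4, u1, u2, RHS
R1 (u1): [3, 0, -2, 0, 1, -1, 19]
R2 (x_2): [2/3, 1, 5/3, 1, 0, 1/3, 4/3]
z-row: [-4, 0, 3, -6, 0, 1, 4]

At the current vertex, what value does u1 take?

19

u1 is basic (row 1); its value is the RHS of that row, 19.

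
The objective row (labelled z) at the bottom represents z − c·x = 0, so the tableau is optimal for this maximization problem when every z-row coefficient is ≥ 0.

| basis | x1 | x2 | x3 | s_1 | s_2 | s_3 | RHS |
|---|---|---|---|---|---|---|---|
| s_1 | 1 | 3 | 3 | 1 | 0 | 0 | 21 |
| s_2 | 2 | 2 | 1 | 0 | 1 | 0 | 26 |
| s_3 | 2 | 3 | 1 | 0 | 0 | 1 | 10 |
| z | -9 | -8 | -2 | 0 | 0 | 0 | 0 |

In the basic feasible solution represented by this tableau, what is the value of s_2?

s_2 is basic (row 2); its value is the RHS of that row, 26.

26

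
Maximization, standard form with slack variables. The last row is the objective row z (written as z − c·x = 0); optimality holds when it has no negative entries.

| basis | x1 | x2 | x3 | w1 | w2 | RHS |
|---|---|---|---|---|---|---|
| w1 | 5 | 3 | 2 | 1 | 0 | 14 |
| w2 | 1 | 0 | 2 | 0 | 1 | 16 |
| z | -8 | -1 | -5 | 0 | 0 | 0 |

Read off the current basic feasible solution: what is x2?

x2 is not in the basis, so in the current basic feasible solution x2 = 0.

0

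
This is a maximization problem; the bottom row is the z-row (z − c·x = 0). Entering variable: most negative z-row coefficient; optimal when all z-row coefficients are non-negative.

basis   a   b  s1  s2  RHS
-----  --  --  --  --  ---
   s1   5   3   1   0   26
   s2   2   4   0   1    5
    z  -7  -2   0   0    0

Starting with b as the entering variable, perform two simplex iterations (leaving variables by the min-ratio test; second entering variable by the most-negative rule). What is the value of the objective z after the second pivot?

Ratio test on column b — row 1: 26/3 = 26/3; row 2: 5/4 = 5/4. Minimum is 5/4 at row 2 (s2 leaves); pivot element 4.
Pivot on row 2; the z-row RHS becomes 0 − (-2)·(5/4) = 5/2.
Next entering variable (most negative z-row entry -6): a.
Ratio test on column a — row 1: (89/4)/(7/2) = 89/14; row 2: (5/4)/(1/2) = 5/2. Minimum is 5/2 at row 2 (b leaves); pivot element 1/2.
After the second pivot the z-row RHS is 5/2 − (-6)·(5/2) = 35/2.

35/2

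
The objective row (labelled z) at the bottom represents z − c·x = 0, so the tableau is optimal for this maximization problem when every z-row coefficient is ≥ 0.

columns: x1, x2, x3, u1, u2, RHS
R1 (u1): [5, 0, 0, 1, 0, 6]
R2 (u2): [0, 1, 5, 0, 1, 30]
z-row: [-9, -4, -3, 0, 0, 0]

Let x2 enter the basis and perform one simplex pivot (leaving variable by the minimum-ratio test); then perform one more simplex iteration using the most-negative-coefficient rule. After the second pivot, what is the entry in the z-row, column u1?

9/5

Ratio test on column x2 — row 1: entry 0 ≤ 0; row 2: 30/1 = 30. Minimum is 30 at row 2 (u2 leaves); pivot element 1.
Divide row 2 by 1; eliminate column x2 from the other rows.
Second iteration: most negative z-row entry is -9 in column x1, so x1 enters.
Ratio test on column x1 — row 1: 6/5 = 6/5; row 2: entry 0 ≤ 0. Minimum is 6/5 at row 1 (u1 leaves); pivot element 5.
Divide row 1 by 5; eliminate column x1 from the other rows.
After both pivots, the entry at the z-row, column u1 is 9/5.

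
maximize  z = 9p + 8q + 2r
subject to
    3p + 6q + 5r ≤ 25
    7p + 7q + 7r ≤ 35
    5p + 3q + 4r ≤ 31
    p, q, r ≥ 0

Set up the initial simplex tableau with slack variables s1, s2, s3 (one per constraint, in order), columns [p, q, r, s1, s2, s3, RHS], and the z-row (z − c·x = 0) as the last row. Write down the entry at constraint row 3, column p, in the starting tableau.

5

Constraint 3 has coefficient 5 on p.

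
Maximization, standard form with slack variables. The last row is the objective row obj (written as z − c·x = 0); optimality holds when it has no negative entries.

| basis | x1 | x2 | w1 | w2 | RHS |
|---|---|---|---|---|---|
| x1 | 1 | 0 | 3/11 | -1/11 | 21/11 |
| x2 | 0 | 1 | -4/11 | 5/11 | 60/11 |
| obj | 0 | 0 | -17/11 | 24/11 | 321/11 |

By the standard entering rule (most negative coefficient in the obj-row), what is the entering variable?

w1

Negative obj-row entries: w1: -17/11.
The most negative is -17/11 in column w1, so w1 enters.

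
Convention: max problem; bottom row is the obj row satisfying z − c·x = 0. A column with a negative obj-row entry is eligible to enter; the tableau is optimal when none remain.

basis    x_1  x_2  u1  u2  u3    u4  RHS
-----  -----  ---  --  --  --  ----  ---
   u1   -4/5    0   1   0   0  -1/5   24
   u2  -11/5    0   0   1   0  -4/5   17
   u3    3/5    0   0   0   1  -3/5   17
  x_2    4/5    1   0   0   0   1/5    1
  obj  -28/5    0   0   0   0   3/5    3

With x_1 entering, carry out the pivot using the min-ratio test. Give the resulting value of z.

10

Ratio test on column x_1 — row 1: entry -4/5 ≤ 0; row 2: entry -11/5 ≤ 0; row 3: 17/(3/5) = 85/3; row 4: 1/(4/5) = 5/4. Minimum is 5/4 at row 4 (x_2 leaves); pivot element 4/5.
Pivot on row 4; the obj-row RHS becomes 3 − (-28/5)·(5/4) = 10.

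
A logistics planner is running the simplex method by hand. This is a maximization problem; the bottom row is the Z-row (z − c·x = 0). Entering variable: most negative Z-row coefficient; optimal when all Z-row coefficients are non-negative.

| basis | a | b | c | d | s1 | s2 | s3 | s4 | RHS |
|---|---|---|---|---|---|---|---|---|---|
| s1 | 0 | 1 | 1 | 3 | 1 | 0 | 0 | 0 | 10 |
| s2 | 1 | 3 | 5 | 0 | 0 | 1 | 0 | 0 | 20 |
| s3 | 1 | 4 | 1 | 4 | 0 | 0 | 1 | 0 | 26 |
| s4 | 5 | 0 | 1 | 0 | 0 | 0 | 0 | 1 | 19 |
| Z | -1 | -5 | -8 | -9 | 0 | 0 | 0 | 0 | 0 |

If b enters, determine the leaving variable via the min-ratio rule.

s3

Column b entries and ratios — s1: 10/1 = 10; s2: 20/3 = 20/3; s3: 26/4 = 13/2; s4: 0 ≤ 0, skip.
Smallest ratio is 13/2 in the row of s3, so s3 leaves.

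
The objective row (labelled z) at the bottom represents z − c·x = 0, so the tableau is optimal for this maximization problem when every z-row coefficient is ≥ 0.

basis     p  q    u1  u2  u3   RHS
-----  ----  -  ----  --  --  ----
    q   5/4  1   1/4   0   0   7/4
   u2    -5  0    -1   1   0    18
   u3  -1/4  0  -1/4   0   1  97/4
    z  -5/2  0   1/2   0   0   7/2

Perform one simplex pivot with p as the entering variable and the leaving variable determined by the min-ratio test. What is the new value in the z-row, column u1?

Ratio test on column p — row 1: (7/4)/(5/4) = 7/5; row 2: entry -5 ≤ 0; row 3: entry -1/4 ≤ 0. Minimum is 7/5 at row 1 (q leaves); pivot element 5/4.
Divide row 1 by 5/4; eliminate column p from the other rows.
z-row update in column u1: 1/2 − (-5/2)·(1/5) = 1.

1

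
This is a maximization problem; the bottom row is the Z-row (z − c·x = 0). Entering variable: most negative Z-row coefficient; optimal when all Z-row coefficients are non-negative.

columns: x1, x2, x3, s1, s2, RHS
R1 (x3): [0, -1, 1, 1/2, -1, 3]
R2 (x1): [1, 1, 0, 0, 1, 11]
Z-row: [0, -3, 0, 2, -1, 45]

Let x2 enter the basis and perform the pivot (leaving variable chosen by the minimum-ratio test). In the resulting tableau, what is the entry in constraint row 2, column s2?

1

Ratio test on column x2 — row 1: entry -1 ≤ 0; row 2: 11/1 = 11. Minimum is 11 at row 2 (x1 leaves); pivot element 1.
Divide row 2 by 1; eliminate column x2 from the other rows.
In the new row 2, the s2 entry is the old entry divided by the pivot: 1/1 = 1.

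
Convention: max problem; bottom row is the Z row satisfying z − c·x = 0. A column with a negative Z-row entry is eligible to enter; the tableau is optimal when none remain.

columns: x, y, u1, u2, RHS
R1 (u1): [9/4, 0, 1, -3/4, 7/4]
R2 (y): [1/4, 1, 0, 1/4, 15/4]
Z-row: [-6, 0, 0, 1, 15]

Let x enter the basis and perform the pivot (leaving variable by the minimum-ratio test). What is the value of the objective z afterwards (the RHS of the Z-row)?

Ratio test on column x — row 1: (7/4)/(9/4) = 7/9; row 2: (15/4)/(1/4) = 15. Minimum is 7/9 at row 1 (u1 leaves); pivot element 9/4.
Pivot on row 1; the Z-row RHS becomes 15 − (-6)·(7/9) = 59/3.

59/3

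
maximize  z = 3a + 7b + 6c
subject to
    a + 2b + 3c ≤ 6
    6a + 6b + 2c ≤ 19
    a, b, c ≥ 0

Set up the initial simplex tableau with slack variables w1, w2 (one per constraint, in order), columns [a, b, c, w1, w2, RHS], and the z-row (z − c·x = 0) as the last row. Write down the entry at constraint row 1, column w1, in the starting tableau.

Slack w1 belongs to constraint 1; its column is the unit vector e_1, so the entry in row 1 is 1.

1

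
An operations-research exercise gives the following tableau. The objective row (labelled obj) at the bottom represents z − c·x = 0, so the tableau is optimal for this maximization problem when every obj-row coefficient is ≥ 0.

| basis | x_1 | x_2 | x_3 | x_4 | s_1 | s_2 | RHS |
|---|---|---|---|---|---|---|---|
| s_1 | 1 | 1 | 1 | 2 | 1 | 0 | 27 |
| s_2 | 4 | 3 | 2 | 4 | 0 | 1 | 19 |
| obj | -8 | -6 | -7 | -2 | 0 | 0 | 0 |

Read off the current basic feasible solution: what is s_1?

s_1 is basic (row 1); its value is the RHS of that row, 27.

27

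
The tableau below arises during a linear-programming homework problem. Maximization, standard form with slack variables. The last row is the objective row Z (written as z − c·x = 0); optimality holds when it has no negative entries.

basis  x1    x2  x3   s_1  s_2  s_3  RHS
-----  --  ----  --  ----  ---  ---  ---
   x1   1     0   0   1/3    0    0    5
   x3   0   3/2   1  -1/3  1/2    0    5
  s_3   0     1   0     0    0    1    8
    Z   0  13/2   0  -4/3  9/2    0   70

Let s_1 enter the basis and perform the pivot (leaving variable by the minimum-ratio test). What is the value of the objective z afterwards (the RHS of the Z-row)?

90

Ratio test on column s_1 — row 1: 5/(1/3) = 15; row 2: entry -1/3 ≤ 0; row 3: entry 0 ≤ 0. Minimum is 15 at row 1 (x1 leaves); pivot element 1/3.
Pivot on row 1; the Z-row RHS becomes 70 − (-4/3)·15 = 90.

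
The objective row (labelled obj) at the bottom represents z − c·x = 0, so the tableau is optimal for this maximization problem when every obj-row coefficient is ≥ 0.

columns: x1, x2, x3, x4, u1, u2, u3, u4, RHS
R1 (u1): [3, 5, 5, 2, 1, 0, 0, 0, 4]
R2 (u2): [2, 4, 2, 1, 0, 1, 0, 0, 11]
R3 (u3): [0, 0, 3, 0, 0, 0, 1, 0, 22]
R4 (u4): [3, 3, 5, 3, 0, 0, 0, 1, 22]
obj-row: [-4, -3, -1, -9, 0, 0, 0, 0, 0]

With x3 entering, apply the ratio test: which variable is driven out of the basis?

Column x3 entries and ratios — u1: 4/5 = 4/5; u2: 11/2 = 11/2; u3: 22/3 = 22/3; u4: 22/5 = 22/5.
Smallest ratio is 4/5 in the row of u1, so u1 leaves.

u1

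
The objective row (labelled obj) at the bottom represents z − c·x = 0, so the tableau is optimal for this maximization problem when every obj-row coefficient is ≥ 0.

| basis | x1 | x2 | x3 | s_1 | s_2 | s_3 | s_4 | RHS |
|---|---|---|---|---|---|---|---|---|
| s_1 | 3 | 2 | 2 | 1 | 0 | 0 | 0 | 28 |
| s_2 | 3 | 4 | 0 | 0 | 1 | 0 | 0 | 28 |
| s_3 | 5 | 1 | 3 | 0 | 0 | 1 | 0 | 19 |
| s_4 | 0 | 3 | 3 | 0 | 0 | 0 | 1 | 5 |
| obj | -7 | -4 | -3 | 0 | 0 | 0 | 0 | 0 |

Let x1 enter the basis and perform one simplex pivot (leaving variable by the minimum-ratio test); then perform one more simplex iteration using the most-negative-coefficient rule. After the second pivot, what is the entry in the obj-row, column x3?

Ratio test on column x1 — row 1: 28/3 = 28/3; row 2: 28/3 = 28/3; row 3: 19/5 = 19/5; row 4: entry 0 ≤ 0. Minimum is 19/5 at row 3 (s_3 leaves); pivot element 5.
Divide row 3 by 5; eliminate column x1 from the other rows.
Second iteration: most negative obj-row entry is -13/5 in column x2, so x2 enters.
Ratio test on column x2 — row 1: (83/5)/(7/5) = 83/7; row 2: (83/5)/(17/5) = 83/17; row 3: (19/5)/(1/5) = 19; row 4: 5/3 = 5/3. Minimum is 5/3 at row 4 (s_4 leaves); pivot element 3.
Divide row 4 by 3; eliminate column x2 from the other rows.
After both pivots, the entry at the obj-row, column x3 is 19/5.

19/5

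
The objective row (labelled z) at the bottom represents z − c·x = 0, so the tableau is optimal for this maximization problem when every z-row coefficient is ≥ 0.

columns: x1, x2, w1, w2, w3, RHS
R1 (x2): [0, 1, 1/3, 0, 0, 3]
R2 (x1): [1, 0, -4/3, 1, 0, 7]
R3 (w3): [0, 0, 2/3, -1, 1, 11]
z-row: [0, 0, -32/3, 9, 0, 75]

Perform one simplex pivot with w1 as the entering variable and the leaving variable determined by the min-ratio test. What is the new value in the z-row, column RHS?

Ratio test on column w1 — row 1: 3/(1/3) = 9; row 2: entry -4/3 ≤ 0; row 3: 11/(2/3) = 33/2. Minimum is 9 at row 1 (x2 leaves); pivot element 1/3.
Divide row 1 by 1/3; eliminate column w1 from the other rows.
z-row update in column RHS: 75 − (-32/3)·9 = 171.

171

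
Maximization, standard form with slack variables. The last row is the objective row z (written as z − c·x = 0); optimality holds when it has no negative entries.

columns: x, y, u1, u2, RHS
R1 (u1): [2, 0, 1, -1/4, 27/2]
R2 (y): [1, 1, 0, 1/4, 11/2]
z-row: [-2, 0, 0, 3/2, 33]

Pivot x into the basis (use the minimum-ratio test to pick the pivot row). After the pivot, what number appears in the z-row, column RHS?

Ratio test on column x — row 1: (27/2)/2 = 27/4; row 2: (11/2)/1 = 11/2. Minimum is 11/2 at row 2 (y leaves); pivot element 1.
Divide row 2 by 1; eliminate column x from the other rows.
z-row update in column RHS: 33 − (-2)·(11/2) = 44.

44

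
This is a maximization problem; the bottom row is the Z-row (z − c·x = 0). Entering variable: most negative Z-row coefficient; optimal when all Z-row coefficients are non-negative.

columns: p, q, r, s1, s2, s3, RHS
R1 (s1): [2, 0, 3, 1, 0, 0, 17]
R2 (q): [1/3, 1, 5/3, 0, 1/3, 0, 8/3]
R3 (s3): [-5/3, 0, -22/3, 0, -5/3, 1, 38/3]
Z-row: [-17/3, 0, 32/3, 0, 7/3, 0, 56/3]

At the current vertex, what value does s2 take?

0

s2 is not in the basis, so in the current basic feasible solution s2 = 0.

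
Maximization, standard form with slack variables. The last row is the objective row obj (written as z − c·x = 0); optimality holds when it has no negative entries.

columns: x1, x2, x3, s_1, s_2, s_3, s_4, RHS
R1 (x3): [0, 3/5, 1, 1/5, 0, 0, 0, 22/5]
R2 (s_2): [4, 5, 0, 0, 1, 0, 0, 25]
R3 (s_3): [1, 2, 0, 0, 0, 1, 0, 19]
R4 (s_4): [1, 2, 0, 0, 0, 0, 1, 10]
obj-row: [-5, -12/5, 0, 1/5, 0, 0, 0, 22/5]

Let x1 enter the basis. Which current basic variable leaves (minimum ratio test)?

Column x1 entries and ratios — x3: 0 ≤ 0, skip; s_2: 25/4 = 25/4; s_3: 19/1 = 19; s_4: 10/1 = 10.
Smallest ratio is 25/4 in the row of s_2, so s_2 leaves.

s_2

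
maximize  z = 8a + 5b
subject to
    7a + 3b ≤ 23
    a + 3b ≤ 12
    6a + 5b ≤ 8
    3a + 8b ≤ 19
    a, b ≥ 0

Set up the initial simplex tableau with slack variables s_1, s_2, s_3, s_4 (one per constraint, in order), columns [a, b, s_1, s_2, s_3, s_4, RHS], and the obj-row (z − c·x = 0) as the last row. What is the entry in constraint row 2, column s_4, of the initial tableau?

Slack s_4 belongs to constraint 4; its column is the unit vector e_4, so the entry in row 2 is 0.

0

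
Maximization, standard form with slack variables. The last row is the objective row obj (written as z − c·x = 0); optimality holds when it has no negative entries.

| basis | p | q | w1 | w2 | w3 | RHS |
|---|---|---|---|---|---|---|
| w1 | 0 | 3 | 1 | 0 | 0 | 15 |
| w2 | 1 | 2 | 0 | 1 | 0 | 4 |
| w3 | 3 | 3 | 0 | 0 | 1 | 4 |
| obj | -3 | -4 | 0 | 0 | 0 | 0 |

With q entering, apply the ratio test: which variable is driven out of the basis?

Column q entries and ratios — w1: 15/3 = 5; w2: 4/2 = 2; w3: 4/3 = 4/3.
Smallest ratio is 4/3 in the row of w3, so w3 leaves.

w3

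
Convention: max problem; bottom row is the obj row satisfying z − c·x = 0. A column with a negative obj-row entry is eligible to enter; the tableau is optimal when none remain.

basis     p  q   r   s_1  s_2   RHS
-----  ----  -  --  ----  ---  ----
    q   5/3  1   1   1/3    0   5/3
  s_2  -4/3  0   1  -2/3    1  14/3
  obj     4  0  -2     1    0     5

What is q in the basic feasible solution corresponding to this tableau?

q is basic (row 1); its value is the RHS of that row, 5/3.

5/3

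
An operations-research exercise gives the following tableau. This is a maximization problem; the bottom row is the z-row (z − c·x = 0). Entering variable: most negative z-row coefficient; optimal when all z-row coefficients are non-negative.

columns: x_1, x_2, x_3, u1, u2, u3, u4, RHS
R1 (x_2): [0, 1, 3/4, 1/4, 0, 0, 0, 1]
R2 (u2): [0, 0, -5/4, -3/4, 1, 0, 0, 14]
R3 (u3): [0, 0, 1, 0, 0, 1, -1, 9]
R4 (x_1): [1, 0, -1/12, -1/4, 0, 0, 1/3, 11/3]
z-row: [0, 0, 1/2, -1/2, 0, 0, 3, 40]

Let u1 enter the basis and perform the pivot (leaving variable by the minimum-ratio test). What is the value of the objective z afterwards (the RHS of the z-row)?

42

Ratio test on column u1 — row 1: 1/(1/4) = 4; row 2: entry -3/4 ≤ 0; row 3: entry 0 ≤ 0; row 4: entry -1/4 ≤ 0. Minimum is 4 at row 1 (x_2 leaves); pivot element 1/4.
Pivot on row 1; the z-row RHS becomes 40 − (-1/2)·4 = 42.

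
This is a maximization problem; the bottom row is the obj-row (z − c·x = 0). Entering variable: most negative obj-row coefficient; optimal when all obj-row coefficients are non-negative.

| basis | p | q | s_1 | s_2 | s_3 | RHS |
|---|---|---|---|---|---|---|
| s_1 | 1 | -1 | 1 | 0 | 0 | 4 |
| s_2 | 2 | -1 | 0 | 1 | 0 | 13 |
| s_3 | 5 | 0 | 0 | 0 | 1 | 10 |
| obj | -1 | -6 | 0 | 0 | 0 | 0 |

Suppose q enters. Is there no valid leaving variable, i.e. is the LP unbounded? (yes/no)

Every constraint-row entry in column q is ≤ 0, so increasing q is unbounded.

yes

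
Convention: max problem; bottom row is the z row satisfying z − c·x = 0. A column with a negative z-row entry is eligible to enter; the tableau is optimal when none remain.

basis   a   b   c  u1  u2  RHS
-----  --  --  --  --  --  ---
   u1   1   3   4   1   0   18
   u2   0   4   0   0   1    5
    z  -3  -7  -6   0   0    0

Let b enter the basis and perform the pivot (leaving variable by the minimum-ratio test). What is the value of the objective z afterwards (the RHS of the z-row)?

Ratio test on column b — row 1: 18/3 = 6; row 2: 5/4 = 5/4. Minimum is 5/4 at row 2 (u2 leaves); pivot element 4.
Pivot on row 2; the z-row RHS becomes 0 − (-7)·(5/4) = 35/4.

35/4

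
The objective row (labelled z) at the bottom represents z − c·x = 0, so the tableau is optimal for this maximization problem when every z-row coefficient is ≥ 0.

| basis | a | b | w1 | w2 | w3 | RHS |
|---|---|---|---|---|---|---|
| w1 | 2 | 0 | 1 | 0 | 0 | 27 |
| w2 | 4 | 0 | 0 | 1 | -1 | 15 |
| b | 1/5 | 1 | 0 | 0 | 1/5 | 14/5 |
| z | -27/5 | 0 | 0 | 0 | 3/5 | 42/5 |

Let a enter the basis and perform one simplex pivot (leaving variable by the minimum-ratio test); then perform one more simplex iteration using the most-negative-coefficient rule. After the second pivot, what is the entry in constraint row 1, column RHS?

Ratio test on column a — row 1: 27/2 = 27/2; row 2: 15/4 = 15/4; row 3: (14/5)/(1/5) = 14. Minimum is 15/4 at row 2 (w2 leaves); pivot element 4.
Divide row 2 by 4; eliminate column a from the other rows.
Second iteration: most negative z-row entry is -3/4 in column w3, so w3 enters.
Ratio test on column w3 — row 1: (39/2)/(1/2) = 39; row 2: entry -1/4 ≤ 0; row 3: (41/20)/(1/4) = 41/5. Minimum is 41/5 at row 3 (b leaves); pivot element 1/4.
Divide row 3 by 1/4; eliminate column w3 from the other rows.
After both pivots, the entry at constraint row 1, column RHS is 77/5.

77/5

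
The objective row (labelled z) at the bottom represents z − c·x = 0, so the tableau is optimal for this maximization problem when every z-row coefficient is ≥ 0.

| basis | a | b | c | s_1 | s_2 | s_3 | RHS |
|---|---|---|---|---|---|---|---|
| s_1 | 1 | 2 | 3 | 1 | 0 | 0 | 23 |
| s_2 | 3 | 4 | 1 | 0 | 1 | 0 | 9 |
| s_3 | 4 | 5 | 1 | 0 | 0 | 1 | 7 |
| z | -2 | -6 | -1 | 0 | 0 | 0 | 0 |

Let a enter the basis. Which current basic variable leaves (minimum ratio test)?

Column a entries and ratios — s_1: 23/1 = 23; s_2: 9/3 = 3; s_3: 7/4 = 7/4.
Smallest ratio is 7/4 in the row of s_3, so s_3 leaves.

s_3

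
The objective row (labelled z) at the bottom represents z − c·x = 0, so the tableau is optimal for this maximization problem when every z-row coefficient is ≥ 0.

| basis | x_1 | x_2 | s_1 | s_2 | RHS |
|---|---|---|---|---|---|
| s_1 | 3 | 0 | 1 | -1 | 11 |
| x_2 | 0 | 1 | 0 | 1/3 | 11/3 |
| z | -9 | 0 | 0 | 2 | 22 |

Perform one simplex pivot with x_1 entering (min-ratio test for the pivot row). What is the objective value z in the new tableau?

55

Ratio test on column x_1 — row 1: 11/3 = 11/3; row 2: entry 0 ≤ 0. Minimum is 11/3 at row 1 (s_1 leaves); pivot element 3.
Pivot on row 1; the z-row RHS becomes 22 − (-9)·(11/3) = 55.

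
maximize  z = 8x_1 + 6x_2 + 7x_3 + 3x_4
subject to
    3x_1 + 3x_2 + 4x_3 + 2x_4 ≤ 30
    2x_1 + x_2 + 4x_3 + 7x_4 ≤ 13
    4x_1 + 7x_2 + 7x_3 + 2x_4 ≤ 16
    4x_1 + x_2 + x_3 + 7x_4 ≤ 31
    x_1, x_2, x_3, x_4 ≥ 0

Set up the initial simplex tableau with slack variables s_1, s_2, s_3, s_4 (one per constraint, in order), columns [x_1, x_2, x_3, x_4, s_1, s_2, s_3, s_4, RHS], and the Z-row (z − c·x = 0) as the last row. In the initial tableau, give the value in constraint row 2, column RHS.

13

The RHS of constraint 2 is b_2 = 13.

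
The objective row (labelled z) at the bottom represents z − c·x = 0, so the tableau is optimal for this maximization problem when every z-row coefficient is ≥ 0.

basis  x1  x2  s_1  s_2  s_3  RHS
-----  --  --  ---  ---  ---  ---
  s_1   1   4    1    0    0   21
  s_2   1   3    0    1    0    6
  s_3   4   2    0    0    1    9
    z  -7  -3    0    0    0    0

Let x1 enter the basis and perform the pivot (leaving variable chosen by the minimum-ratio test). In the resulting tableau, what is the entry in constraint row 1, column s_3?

-1/4

Ratio test on column x1 — row 1: 21/1 = 21; row 2: 6/1 = 6; row 3: 9/4 = 9/4. Minimum is 9/4 at row 3 (s_3 leaves); pivot element 4.
Divide row 3 by 4; eliminate column x1 from the other rows.
Row 1 update in column s_3: 0 − 1·(1/4) = -1/4.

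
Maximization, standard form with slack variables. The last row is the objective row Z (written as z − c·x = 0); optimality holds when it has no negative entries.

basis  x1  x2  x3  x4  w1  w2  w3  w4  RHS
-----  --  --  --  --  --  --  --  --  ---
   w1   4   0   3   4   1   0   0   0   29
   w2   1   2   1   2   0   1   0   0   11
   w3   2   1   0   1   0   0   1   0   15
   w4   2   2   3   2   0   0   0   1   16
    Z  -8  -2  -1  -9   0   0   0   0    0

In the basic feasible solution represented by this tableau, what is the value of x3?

x3 is not in the basis, so in the current basic feasible solution x3 = 0.

0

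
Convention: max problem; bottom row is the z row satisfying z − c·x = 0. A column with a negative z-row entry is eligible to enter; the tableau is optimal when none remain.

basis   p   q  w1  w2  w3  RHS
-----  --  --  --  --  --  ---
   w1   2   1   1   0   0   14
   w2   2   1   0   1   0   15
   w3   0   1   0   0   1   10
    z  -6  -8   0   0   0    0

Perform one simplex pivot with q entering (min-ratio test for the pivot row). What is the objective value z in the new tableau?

80

Ratio test on column q — row 1: 14/1 = 14; row 2: 15/1 = 15; row 3: 10/1 = 10. Minimum is 10 at row 3 (w3 leaves); pivot element 1.
Pivot on row 3; the z-row RHS becomes 0 − (-8)·10 = 80.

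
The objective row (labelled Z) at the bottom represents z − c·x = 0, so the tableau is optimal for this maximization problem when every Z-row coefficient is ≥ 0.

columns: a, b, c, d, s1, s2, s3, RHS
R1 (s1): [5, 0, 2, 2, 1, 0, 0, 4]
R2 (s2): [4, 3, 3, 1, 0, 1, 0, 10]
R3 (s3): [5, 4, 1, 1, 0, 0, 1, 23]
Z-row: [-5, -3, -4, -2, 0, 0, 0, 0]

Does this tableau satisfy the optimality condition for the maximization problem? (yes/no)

The Z-row has a negative entry -5 in column a, so it is not optimal.

no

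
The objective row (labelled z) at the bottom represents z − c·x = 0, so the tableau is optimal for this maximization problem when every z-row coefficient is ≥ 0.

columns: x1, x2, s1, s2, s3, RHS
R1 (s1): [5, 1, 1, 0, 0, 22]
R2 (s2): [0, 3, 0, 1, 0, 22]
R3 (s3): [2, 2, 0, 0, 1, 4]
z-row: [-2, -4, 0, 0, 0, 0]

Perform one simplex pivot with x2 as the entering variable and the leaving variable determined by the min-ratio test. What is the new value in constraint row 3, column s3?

1/2

Ratio test on column x2 — row 1: 22/1 = 22; row 2: 22/3 = 22/3; row 3: 4/2 = 2. Minimum is 2 at row 3 (s3 leaves); pivot element 2.
Divide row 3 by 2; eliminate column x2 from the other rows.
In the new row 3, the s3 entry is the old entry divided by the pivot: 1/2 = 1/2.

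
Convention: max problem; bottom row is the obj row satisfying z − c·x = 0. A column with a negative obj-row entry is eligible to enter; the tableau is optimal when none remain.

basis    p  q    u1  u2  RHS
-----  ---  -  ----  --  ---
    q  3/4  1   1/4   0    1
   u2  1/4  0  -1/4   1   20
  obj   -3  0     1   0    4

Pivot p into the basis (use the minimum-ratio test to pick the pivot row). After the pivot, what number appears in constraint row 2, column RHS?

Ratio test on column p — row 1: 1/(3/4) = 4/3; row 2: 20/(1/4) = 80. Minimum is 4/3 at row 1 (q leaves); pivot element 3/4.
Divide row 1 by 3/4; eliminate column p from the other rows.
Row 2 update in column RHS: 20 − (1/4)·(4/3) = 59/3.

59/3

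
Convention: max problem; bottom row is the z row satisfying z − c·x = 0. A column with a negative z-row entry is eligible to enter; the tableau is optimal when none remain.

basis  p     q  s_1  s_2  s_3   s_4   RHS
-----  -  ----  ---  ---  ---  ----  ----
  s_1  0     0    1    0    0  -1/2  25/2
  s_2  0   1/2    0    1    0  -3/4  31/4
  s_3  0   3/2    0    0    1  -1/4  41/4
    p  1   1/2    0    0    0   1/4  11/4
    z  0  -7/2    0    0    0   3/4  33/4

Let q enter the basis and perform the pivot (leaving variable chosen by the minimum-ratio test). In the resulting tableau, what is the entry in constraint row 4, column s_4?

1/2

Ratio test on column q — row 1: entry 0 ≤ 0; row 2: (31/4)/(1/2) = 31/2; row 3: (41/4)/(3/2) = 41/6; row 4: (11/4)/(1/2) = 11/2. Minimum is 11/2 at row 4 (p leaves); pivot element 1/2.
Divide row 4 by 1/2; eliminate column q from the other rows.
In the new row 4, the s_4 entry is the old entry divided by the pivot: (1/4)/(1/2) = 1/2.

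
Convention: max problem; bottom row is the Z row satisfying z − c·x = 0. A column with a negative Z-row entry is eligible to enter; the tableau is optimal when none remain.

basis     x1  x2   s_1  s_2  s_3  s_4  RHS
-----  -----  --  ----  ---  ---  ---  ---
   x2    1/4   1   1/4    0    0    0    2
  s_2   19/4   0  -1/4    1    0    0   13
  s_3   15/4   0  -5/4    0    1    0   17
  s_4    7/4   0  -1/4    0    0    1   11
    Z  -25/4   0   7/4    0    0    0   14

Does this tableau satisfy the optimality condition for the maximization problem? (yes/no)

The Z-row has a negative entry -25/4 in column x1, so it is not optimal.

no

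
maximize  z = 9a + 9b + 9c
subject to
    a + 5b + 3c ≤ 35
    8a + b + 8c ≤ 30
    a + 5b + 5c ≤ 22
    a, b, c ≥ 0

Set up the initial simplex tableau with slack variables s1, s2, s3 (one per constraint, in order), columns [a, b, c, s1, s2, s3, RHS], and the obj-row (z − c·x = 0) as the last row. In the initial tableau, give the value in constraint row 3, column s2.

0

Slack s2 belongs to constraint 2; its column is the unit vector e_2, so the entry in row 3 is 0.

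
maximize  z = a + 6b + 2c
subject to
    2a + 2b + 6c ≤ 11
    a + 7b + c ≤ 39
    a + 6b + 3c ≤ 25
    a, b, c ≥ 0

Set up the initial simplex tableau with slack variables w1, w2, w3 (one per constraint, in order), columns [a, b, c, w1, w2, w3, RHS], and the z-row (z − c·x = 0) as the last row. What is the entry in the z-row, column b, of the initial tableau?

The z-row carries the negated objective coefficients: the b entry is -6.

-6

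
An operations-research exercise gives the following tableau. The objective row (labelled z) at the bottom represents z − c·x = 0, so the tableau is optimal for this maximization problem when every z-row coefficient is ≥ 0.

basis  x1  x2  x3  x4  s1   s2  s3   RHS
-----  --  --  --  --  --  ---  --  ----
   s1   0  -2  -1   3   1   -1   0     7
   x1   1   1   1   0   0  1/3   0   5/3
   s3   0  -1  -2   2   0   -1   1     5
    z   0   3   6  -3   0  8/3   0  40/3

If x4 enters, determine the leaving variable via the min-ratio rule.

s1

Column x4 entries and ratios — s1: 7/3 = 7/3; x1: 0 ≤ 0, skip; s3: 5/2 = 5/2.
Smallest ratio is 7/3 in the row of s1, so s1 leaves.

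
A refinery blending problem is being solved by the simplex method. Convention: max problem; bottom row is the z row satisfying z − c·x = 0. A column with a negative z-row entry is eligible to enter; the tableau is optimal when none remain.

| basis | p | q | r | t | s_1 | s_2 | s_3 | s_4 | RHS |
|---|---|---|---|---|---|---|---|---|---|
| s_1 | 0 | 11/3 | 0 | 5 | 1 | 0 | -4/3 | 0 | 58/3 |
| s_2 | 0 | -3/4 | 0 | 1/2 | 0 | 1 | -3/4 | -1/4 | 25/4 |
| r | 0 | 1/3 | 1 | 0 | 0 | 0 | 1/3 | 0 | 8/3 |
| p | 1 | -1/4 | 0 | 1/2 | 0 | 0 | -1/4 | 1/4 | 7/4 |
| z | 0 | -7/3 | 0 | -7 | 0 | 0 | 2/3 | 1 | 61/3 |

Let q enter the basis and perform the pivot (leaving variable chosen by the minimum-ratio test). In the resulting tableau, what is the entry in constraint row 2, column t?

Ratio test on column q — row 1: (58/3)/(11/3) = 58/11; row 2: entry -3/4 ≤ 0; row 3: (8/3)/(1/3) = 8; row 4: entry -1/4 ≤ 0. Minimum is 58/11 at row 1 (s_1 leaves); pivot element 11/3.
Divide row 1 by 11/3; eliminate column q from the other rows.
Row 2 update in column t: 1/2 − (-3/4)·(15/11) = 67/44.

67/44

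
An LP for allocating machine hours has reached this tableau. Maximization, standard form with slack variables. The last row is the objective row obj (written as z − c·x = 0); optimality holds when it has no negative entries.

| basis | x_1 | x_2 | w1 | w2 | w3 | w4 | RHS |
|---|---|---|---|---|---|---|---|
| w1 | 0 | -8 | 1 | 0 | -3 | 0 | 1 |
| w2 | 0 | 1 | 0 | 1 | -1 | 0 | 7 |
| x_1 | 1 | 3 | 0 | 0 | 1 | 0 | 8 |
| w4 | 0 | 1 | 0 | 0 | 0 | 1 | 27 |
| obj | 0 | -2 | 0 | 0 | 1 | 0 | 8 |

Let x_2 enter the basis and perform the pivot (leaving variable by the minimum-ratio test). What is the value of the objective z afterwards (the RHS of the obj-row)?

Ratio test on column x_2 — row 1: entry -8 ≤ 0; row 2: 7/1 = 7; row 3: 8/3 = 8/3; row 4: 27/1 = 27. Minimum is 8/3 at row 3 (x_1 leaves); pivot element 3.
Pivot on row 3; the obj-row RHS becomes 8 − (-2)·(8/3) = 40/3.

40/3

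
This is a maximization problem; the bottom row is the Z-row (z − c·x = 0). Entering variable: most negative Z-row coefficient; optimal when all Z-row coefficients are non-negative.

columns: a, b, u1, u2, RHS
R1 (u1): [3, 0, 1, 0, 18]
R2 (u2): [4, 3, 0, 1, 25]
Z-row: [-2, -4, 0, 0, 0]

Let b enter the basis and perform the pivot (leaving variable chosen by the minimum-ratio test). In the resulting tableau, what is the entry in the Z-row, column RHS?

100/3

Ratio test on column b — row 1: entry 0 ≤ 0; row 2: 25/3 = 25/3. Minimum is 25/3 at row 2 (u2 leaves); pivot element 3.
Divide row 2 by 3; eliminate column b from the other rows.
Z-row update in column RHS: 0 − (-4)·(25/3) = 100/3.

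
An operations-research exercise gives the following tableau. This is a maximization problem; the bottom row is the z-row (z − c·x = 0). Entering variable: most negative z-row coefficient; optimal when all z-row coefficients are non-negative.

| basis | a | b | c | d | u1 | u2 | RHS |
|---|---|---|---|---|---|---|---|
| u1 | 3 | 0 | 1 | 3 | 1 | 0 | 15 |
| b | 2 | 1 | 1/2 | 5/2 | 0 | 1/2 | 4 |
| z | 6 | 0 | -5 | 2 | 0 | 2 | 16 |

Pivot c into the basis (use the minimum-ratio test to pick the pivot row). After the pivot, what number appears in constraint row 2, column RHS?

Ratio test on column c — row 1: 15/1 = 15; row 2: 4/(1/2) = 8. Minimum is 8 at row 2 (b leaves); pivot element 1/2.
Divide row 2 by 1/2; eliminate column c from the other rows.
In the new row 2, the RHS entry is the old entry divided by the pivot: 4/(1/2) = 8.

8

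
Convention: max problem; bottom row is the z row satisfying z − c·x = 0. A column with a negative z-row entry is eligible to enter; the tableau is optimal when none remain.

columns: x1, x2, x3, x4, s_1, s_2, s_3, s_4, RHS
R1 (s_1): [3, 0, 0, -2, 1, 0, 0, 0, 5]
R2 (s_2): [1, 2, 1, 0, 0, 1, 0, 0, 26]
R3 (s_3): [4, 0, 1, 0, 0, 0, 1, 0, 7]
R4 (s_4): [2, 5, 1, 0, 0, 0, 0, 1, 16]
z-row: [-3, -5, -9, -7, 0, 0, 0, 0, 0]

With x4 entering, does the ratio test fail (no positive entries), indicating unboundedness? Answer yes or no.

Every constraint-row entry in column x4 is ≤ 0, so increasing x4 is unbounded.

yes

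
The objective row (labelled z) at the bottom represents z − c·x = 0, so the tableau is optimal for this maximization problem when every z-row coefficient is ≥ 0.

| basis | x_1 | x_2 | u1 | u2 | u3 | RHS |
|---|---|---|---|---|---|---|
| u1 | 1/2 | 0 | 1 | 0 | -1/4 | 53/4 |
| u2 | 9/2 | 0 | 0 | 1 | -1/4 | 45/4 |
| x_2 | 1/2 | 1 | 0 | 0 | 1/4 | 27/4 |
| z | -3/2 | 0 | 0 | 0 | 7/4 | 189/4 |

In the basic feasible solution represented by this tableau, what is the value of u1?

53/4

u1 is basic (row 1); its value is the RHS of that row, 53/4.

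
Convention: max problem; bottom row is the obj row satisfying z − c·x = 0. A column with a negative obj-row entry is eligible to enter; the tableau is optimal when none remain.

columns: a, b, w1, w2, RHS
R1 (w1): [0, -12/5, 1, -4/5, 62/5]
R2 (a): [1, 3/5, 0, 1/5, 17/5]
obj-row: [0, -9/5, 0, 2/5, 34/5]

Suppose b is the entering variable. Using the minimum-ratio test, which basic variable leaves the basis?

a

Column b entries and ratios — w1: -12/5 ≤ 0, skip; a: (17/5)/(3/5) = 17/3.
Smallest ratio is 17/3 in the row of a, so a leaves.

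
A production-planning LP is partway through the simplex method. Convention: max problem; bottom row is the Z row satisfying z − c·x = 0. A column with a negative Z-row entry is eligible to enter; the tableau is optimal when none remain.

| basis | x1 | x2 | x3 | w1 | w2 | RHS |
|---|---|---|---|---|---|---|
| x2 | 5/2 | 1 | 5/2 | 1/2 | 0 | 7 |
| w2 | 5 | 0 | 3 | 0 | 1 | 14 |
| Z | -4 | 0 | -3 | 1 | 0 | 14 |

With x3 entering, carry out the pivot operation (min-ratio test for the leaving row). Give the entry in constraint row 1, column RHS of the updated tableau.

Ratio test on column x3 — row 1: 7/(5/2) = 14/5; row 2: 14/3 = 14/3. Minimum is 14/5 at row 1 (x2 leaves); pivot element 5/2.
Divide row 1 by 5/2; eliminate column x3 from the other rows.
In the new row 1, the RHS entry is the old entry divided by the pivot: 7/(5/2) = 14/5.

14/5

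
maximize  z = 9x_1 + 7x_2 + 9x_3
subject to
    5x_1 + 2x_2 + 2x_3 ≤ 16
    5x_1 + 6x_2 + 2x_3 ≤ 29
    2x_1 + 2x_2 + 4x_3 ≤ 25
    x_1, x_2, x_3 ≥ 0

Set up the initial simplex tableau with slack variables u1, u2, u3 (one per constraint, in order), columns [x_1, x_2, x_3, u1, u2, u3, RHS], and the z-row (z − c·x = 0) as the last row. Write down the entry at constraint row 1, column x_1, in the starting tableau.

5

Constraint 1 has coefficient 5 on x_1.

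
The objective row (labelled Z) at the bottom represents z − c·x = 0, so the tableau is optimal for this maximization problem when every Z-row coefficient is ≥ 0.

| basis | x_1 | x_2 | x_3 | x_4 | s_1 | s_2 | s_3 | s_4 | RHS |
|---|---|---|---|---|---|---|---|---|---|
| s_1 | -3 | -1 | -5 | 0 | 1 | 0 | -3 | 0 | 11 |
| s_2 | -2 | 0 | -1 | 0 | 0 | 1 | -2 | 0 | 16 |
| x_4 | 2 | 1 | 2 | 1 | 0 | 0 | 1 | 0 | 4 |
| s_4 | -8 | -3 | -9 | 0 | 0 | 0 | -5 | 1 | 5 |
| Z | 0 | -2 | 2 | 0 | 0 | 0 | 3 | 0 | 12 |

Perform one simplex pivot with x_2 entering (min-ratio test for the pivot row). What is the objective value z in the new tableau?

20

Ratio test on column x_2 — row 1: entry -1 ≤ 0; row 2: entry 0 ≤ 0; row 3: 4/1 = 4; row 4: entry -3 ≤ 0. Minimum is 4 at row 3 (x_4 leaves); pivot element 1.
Pivot on row 3; the Z-row RHS becomes 12 − (-2)·4 = 20.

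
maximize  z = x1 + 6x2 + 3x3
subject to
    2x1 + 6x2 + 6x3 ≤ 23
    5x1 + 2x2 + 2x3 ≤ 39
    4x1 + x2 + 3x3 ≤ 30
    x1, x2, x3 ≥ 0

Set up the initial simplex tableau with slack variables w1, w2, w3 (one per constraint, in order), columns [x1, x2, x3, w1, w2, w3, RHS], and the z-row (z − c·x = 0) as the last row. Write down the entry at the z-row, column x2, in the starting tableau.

-6

The z-row carries the negated objective coefficients: the x2 entry is -6.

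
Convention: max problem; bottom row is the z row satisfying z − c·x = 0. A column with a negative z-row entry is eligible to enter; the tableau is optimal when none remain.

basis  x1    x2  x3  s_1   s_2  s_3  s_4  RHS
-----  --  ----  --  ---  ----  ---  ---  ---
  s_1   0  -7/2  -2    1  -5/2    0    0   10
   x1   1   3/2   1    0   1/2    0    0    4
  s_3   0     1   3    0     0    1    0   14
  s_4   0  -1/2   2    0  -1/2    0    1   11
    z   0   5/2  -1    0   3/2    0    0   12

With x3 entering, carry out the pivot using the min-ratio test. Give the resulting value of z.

Ratio test on column x3 — row 1: entry -2 ≤ 0; row 2: 4/1 = 4; row 3: 14/3 = 14/3; row 4: 11/2 = 11/2. Minimum is 4 at row 2 (x1 leaves); pivot element 1.
Pivot on row 2; the z-row RHS becomes 12 − (-1)·4 = 16.

16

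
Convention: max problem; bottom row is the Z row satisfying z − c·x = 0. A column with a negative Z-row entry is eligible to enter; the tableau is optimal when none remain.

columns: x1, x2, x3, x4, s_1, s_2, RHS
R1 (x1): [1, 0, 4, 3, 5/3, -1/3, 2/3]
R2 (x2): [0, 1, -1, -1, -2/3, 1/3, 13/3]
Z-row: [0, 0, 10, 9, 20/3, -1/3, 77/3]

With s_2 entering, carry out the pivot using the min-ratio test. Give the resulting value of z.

Ratio test on column s_2 — row 1: entry -1/3 ≤ 0; row 2: (13/3)/(1/3) = 13. Minimum is 13 at row 2 (x2 leaves); pivot element 1/3.
Pivot on row 2; the Z-row RHS becomes 77/3 − (-1/3)·13 = 30.

30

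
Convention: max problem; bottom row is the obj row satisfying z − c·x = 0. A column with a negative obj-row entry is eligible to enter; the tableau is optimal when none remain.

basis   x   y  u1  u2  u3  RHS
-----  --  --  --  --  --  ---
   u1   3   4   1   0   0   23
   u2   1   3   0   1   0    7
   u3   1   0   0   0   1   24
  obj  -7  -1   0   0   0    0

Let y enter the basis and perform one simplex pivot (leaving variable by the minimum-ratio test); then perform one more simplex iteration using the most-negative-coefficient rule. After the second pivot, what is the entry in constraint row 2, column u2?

Ratio test on column y — row 1: 23/4 = 23/4; row 2: 7/3 = 7/3; row 3: entry 0 ≤ 0. Minimum is 7/3 at row 2 (u2 leaves); pivot element 3.
Divide row 2 by 3; eliminate column y from the other rows.
Second iteration: most negative obj-row entry is -20/3 in column x, so x enters.
Ratio test on column x — row 1: (41/3)/(5/3) = 41/5; row 2: (7/3)/(1/3) = 7; row 3: 24/1 = 24. Minimum is 7 at row 2 (y leaves); pivot element 1/3.
Divide row 2 by 1/3; eliminate column x from the other rows.
After both pivots, the entry at constraint row 2, column u2 is 1.

1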